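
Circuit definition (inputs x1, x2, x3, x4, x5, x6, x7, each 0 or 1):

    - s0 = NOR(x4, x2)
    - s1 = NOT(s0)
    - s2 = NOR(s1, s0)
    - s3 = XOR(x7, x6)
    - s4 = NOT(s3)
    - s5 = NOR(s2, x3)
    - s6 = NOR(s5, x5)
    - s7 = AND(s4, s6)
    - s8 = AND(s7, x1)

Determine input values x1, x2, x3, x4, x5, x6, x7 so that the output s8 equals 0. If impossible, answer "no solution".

x1=1, x2=0, x3=0, x4=1, x5=0, x6=0, x7=1

s8 = AND(s7, x1) must be 0, so at least one of s7, x1 is 0.
Check with x1=1, x2=0, x3=0, x4=1, x5=0, x6=0, x7=1:
s0 = NOR(x4, x2) = NOR(1, 0) = 0
s1 = NOT(s0) = NOT 0 = 1
s2 = NOR(s1, s0) = NOR(1, 0) = 0
s3 = XOR(x7, x6) = XOR(1, 0) = 1
s4 = NOT(s3) = NOT 1 = 0
s5 = NOR(s2, x3) = NOR(0, 0) = 1
s6 = NOR(s5, x5) = NOR(1, 0) = 0
s7 = AND(s4, s6) = AND(0, 0) = 0
s8 = AND(s7, x1) = AND(0, 1) = 0
So s8 = 0 as required.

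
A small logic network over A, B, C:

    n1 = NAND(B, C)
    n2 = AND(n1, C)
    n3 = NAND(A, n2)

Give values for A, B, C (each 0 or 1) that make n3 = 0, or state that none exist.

A=1, B=0, C=1

n3 = NAND(A, n2) must be 0, so both A = 1 and n2 = 1.
Check with A=1, B=0, C=1:
n1 = NAND(B, C) = NAND(0, 1) = 1
n2 = AND(n1, C) = AND(1, 1) = 1
n3 = NAND(A, n2) = NAND(1, 1) = 0
So n3 = 0 as required.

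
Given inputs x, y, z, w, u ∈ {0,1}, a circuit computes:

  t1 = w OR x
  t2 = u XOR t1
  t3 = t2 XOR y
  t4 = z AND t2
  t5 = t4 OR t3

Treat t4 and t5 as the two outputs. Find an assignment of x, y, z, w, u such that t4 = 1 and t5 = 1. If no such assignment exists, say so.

Check with x=1 y=1 z=1 w=1 u=0:
t1 = w OR x = 1 OR 1 = 1
t2 = u XOR t1 = 0 XOR 1 = 1
t3 = t2 XOR y = 1 XOR 1 = 0
t4 = z AND t2 = 1 AND 1 = 1
t5 = t4 OR t3 = 1 OR 0 = 1
So t4 = 1 and t5 = 1.

x=1 y=1 z=1 w=1 u=0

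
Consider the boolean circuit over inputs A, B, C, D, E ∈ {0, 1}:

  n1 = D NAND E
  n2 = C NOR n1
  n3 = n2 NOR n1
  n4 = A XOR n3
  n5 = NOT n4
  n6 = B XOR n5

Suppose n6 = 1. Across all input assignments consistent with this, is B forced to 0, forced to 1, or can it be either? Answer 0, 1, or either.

either

Both values of B occur among assignments with n6 = 1:
  B=0: A=0, B=0, C=0, D=0, E=0
  B=1: A=0, B=1, C=1, D=1, E=1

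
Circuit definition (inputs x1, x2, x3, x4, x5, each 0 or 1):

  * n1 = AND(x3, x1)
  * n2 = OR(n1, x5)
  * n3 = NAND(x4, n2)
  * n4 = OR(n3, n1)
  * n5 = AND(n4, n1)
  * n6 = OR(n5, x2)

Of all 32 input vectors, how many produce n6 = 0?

12

n6 = OR(n5, x2) must be 0, so both n5 = 0 and x2 = 0.
n5 = AND(n4, n1) must be 0, so at least one of n4, n1 is 0.
Enumerating the 32 input combinations, 12 give n6 = 0 and 20 give n6 = 1.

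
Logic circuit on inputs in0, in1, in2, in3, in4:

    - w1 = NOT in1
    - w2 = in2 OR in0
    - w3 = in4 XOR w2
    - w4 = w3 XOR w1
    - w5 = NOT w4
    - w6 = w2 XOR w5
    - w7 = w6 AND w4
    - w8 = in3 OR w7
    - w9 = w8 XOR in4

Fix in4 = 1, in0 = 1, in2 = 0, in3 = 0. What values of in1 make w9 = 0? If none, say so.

w9 = w8 XOR in4 must be 0, so w8 and in4 are equal.
Check with in4 = 1, in0 = 1, in2 = 0, in3 = 0 and in1=0:
w1 = NOT in1 = NOT 0 = 1
w2 = in2 OR in0 = 0 OR 1 = 1
w3 = in4 XOR w2 = 1 XOR 1 = 0
w4 = w3 XOR w1 = 0 XOR 1 = 1
w5 = NOT w4 = NOT 1 = 0
w6 = w2 XOR w5 = 1 XOR 0 = 1
w7 = w6 AND w4 = 1 AND 1 = 1
w8 = in3 OR w7 = 0 OR 1 = 1
w9 = w8 XOR in4 = 1 XOR 1 = 0
So w9 = 0.

in1=0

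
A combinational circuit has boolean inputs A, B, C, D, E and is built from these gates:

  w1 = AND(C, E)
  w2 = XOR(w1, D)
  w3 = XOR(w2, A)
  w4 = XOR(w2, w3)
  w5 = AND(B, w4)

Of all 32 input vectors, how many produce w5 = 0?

w5 = AND(B, w4) must be 0, so at least one of B, w4 is 0.
Enumerating the 32 input combinations, 24 give w5 = 0 and 8 give w5 = 1.

24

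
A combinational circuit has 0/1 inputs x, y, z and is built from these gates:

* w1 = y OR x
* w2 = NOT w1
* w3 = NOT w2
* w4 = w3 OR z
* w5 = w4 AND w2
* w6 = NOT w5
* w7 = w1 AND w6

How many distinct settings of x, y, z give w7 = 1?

6

w7 = w1 AND w6 must be 1, so both w1 = 1 and w6 = 1.
w1 = y OR x must be 1, so at least one of y, x is 1.
Enumerating the 8 input combinations, 6 give w7 = 1 and 2 give w7 = 0.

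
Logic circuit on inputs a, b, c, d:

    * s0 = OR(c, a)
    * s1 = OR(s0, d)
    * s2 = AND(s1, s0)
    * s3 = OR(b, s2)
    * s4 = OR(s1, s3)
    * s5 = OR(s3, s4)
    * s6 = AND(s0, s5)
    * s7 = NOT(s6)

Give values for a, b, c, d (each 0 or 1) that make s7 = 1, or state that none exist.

a=0, b=1, c=0, d=1

s7 = NOT(s6) must be 1, so s6 = 0.
Check with a=0, b=1, c=0, d=1:
s0 = OR(c, a) = OR(0, 0) = 0
s1 = OR(s0, d) = OR(0, 1) = 1
s2 = AND(s1, s0) = AND(1, 0) = 0
s3 = OR(b, s2) = OR(1, 0) = 1
s4 = OR(s1, s3) = OR(1, 1) = 1
s5 = OR(s3, s4) = OR(1, 1) = 1
s6 = AND(s0, s5) = AND(0, 1) = 0
s7 = NOT(s6) = NOT 0 = 1
So s7 = 1 as required.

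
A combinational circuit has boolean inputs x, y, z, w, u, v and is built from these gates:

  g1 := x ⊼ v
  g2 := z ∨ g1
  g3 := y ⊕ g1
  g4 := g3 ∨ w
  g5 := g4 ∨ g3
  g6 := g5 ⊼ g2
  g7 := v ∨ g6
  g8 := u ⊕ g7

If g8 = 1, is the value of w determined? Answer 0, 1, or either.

Both values of w occur among assignments with g8 = 1:
  w=0: x=0, y=0, z=0, w=0, u=0, v=1
  w=1: x=0, y=0, z=0, w=1, u=0, v=1

either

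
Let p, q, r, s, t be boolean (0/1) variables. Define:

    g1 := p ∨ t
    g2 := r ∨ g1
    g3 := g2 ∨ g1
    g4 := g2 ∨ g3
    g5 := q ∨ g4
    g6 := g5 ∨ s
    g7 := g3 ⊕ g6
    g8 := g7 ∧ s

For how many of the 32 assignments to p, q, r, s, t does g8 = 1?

2

g8 = g7 ∧ s must be 1, so both g7 = 1 and s = 1.
Satisfying assignments:
  p=0, q=0, r=0, s=1, t=0
  p=0, q=1, r=0, s=1, t=0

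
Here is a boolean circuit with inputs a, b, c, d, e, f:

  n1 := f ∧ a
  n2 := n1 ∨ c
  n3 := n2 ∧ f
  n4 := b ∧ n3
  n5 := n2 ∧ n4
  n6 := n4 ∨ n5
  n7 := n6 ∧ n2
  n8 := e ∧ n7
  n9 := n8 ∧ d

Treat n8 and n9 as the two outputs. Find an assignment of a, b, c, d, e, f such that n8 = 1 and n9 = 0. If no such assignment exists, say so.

a=1, b=1, c=0, d=0, e=1, f=1

Check with a=1, b=1, c=0, d=0, e=1, f=1:
n1 = f ∧ a = 1 ∧ 1 = 1
n2 = n1 ∨ c = 1 ∨ 0 = 1
n3 = n2 ∧ f = 1 ∧ 1 = 1
n4 = b ∧ n3 = 1 ∧ 1 = 1
n5 = n2 ∧ n4 = 1 ∧ 1 = 1
n6 = n4 ∨ n5 = 1 ∨ 1 = 1
n7 = n6 ∧ n2 = 1 ∧ 1 = 1
n8 = e ∧ n7 = 1 ∧ 1 = 1
n9 = n8 ∧ d = 1 ∧ 0 = 0
So n8 = 1 and n9 = 0.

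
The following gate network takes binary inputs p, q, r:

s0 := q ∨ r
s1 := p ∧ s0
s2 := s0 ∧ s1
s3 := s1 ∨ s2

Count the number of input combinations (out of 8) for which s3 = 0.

s3 = s1 ∨ s2 must be 0, so both s1 = 0 and s2 = 0.
s1 = p ∧ s0 must be 0, so at least one of p, s0 is 0.
s2 = s0 ∧ s1 must be 0, so at least one of s0, s1 is 0.
Satisfying assignments:
  p=0, q=0, r=0
  p=0, q=0, r=1
  p=0, q=1, r=0
  p=0, q=1, r=1
  p=1, q=0, r=0

5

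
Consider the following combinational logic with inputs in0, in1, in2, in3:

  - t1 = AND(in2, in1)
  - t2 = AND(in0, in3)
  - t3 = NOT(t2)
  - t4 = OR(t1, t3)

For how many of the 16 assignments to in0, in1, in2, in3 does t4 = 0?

3

t4 = OR(t1, t3) must be 0, so both t1 = 0 and t3 = 0.
t1 = AND(in2, in1) must be 0, so at least one of in2, in1 is 0.
t3 = NOT(t2) must be 0, so t2 = 1.
Satisfying assignments:
  in0=1, in1=0, in2=0, in3=1
  in0=1, in1=0, in2=1, in3=1
  in0=1, in1=1, in2=0, in3=1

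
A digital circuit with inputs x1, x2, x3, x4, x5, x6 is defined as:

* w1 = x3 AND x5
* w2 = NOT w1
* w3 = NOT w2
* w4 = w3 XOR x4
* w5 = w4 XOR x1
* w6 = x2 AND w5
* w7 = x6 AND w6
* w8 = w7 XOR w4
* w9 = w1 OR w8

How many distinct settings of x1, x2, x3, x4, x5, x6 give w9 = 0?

24

w9 = w1 OR w8 must be 0, so both w1 = 0 and w8 = 0.
w1 = x3 AND x5 must be 0, so at least one of x3, x5 is 0.
Enumerating the 64 input combinations, 24 give w9 = 0 and 40 give w9 = 1.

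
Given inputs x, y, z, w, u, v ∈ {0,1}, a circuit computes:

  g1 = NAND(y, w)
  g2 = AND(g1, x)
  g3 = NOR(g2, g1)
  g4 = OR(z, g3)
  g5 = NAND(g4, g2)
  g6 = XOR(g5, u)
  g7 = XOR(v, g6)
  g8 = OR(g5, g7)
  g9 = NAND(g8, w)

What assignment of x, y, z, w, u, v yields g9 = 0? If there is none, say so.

g9 = NAND(g8, w) must be 0, so both g8 = 1 and w = 1.
Check with x=0, y=0, z=1, w=1, u=0, v=0:
g1 = NAND(y, w) = NAND(0, 1) = 1
g2 = AND(g1, x) = AND(1, 0) = 0
g3 = NOR(g2, g1) = NOR(0, 1) = 0
g4 = OR(z, g3) = OR(1, 0) = 1
g5 = NAND(g4, g2) = NAND(1, 0) = 1
g6 = XOR(g5, u) = XOR(1, 0) = 1
g7 = XOR(v, g6) = XOR(0, 1) = 1
g8 = OR(g5, g7) = OR(1, 1) = 1
g9 = NAND(g8, w) = NAND(1, 1) = 0
So g9 = 0 as required.

x=0, y=0, z=1, w=1, u=0, v=0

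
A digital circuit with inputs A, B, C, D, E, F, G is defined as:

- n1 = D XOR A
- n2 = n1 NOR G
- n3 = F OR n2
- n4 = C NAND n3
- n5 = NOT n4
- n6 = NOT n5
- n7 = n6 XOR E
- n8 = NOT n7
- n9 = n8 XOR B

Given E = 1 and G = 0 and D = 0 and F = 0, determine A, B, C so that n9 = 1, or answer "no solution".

n9 = n8 XOR B must be 1, so n8 and B differ.
Check with E = 1 and G = 0 and D = 0 and F = 0 and A=0, B=0, C=0:
n1 = D XOR A = 0 XOR 0 = 0
n2 = n1 NOR G = 0 NOR 0 = 1
n3 = F OR n2 = 0 OR 1 = 1
n4 = C NAND n3 = 0 NAND 1 = 1
n5 = NOT n4 = NOT 1 = 0
n6 = NOT n5 = NOT 0 = 1
n7 = n6 XOR E = 1 XOR 1 = 0
n8 = NOT n7 = NOT 0 = 1
n9 = n8 XOR B = 1 XOR 0 = 1
So n9 = 1.

A=0, B=0, C=0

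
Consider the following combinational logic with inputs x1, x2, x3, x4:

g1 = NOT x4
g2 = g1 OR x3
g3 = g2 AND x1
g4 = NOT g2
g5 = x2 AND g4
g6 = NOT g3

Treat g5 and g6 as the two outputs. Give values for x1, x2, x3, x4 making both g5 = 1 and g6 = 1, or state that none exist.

x1=0, x2=1, x3=0, x4=1

Check with x1=0, x2=1, x3=0, x4=1:
g1 = NOT x4 = NOT 1 = 0
g2 = g1 OR x3 = 0 OR 0 = 0
g3 = g2 AND x1 = 0 AND 0 = 0
g4 = NOT g2 = NOT 0 = 1
g5 = x2 AND g4 = 1 AND 1 = 1
g6 = NOT g3 = NOT 0 = 1
So g5 = 1 and g6 = 1.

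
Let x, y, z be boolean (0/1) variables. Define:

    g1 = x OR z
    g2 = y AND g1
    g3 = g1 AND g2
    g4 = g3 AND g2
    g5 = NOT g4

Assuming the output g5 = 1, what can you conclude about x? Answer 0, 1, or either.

either

Both values of x occur among assignments with g5 = 1:
  x=0: x=0, y=0, z=0
  x=1: x=1, y=0, z=0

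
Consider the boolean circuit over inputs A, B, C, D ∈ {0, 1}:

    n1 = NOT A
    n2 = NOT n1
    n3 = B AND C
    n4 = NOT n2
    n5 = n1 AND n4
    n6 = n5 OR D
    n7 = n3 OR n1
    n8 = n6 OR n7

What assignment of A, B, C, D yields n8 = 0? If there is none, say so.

A=1 B=0 C=0 D=0

Check with A=1 B=0 C=0 D=0:
n1 = NOT A = NOT 1 = 0
n2 = NOT n1 = NOT 0 = 1
n3 = B AND C = 0 AND 0 = 0
n4 = NOT n2 = NOT 1 = 0
n5 = n1 AND n4 = 0 AND 0 = 0
n6 = n5 OR D = 0 OR 0 = 0
n7 = n3 OR n1 = 0 OR 0 = 0
n8 = n6 OR n7 = 0 OR 0 = 0
So n8 = 0 as required.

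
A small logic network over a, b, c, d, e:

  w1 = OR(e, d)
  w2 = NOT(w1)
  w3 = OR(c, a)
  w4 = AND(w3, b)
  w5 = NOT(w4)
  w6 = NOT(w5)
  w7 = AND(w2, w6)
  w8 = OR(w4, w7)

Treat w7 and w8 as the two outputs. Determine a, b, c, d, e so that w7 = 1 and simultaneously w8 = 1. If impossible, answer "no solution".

Check with a=1, b=1, c=1, d=0, e=0:
w1 = OR(e, d) = OR(0, 0) = 0
w2 = NOT(w1) = NOT 0 = 1
w3 = OR(c, a) = OR(1, 1) = 1
w4 = AND(w3, b) = AND(1, 1) = 1
w5 = NOT(w4) = NOT 1 = 0
w6 = NOT(w5) = NOT 0 = 1
w7 = AND(w2, w6) = AND(1, 1) = 1
w8 = OR(w4, w7) = OR(1, 1) = 1
So w7 = 1 and w8 = 1.

a=1, b=1, c=1, d=0, e=0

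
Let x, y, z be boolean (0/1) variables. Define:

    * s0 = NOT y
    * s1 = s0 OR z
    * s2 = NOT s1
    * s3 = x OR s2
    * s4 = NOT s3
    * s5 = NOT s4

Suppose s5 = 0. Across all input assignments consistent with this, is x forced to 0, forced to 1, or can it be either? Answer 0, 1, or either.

0

s5 = NOT s4 must be 0, so s4 = 1.
s4 = NOT s3 must be 1, so s3 = 0.
s3 = x OR s2 must be 0, so both x = 0 and s2 = 0.
Every assignment with s5 = 0 has x = 0; there are 3 such assignment(s).
  x=0, y=0, z=0
  x=0, y=0, z=1
  x=0, y=1, z=1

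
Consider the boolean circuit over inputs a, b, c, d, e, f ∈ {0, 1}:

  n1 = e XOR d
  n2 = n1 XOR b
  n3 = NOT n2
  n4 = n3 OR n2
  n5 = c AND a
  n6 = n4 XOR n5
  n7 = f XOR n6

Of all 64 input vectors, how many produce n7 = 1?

32

n7 = f XOR n6 must be 1, so f and n6 differ.
Enumerating the 64 input combinations, 32 give n7 = 1 and 32 give n7 = 0.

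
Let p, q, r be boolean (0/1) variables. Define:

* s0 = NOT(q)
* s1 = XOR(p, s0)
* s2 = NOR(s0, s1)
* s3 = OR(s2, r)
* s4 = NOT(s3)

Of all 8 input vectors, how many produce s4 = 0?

s4 = NOT(s3) must be 0, so s3 = 1.
s3 = OR(s2, r) must be 1, so at least one of s2, r is 1.
Enumerating the 8 input combinations, 5 give s4 = 0 and 3 give s4 = 1.

5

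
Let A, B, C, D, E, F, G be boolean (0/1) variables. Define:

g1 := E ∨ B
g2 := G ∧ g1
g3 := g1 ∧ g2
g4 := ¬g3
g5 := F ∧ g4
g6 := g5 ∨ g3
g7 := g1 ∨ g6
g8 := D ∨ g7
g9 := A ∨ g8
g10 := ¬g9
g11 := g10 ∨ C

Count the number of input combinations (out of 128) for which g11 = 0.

62

g11 = g10 ∨ C must be 0, so both g10 = 0 and C = 0.
g10 = ¬g9 must be 0, so g9 = 1.
g9 = A ∨ g8 must be 1, so at least one of A, g8 is 1.
Enumerating the 128 input combinations, 62 give g11 = 0 and 66 give g11 = 1.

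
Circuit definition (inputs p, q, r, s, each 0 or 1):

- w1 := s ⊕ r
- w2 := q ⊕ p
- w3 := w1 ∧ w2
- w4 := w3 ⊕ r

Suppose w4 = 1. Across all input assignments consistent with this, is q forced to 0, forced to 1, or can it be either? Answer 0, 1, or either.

Both values of q occur among assignments with w4 = 1:
  q=0: p=0, q=0, r=1, s=0
  q=1: p=0, q=1, r=0, s=1

either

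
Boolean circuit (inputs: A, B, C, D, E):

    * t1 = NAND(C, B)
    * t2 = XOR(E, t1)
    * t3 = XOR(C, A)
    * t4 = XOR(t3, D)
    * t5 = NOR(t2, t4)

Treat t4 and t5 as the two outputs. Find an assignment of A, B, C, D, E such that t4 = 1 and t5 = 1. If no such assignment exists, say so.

no solution exists

Across all 32 input combinations, none give both t4 = 1 and t5 = 1.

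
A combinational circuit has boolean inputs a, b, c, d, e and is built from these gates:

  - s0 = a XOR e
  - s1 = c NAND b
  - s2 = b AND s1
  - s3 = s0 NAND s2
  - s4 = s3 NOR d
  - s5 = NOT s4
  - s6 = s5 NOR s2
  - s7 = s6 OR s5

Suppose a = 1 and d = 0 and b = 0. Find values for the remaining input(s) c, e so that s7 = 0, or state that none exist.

no solution exists

With a = 1 and d = 0 and b = 0 fixed, none of the 4 settings of c, e give s7 = 0.
For example, with c=0, e=1:
s0 = a XOR e = 1 XOR 1 = 0
s1 = c NAND b = 0 NAND 0 = 1
s2 = b AND s1 = 0 AND 1 = 0
s3 = s0 NAND s2 = 0 NAND 0 = 1
s4 = s3 NOR d = 1 NOR 0 = 0
s5 = NOT s4 = NOT 0 = 1
s6 = s5 NOR s2 = 1 NOR 0 = 0
s7 = s6 OR s5 = 0 OR 1 = 1
giving s7 = 1 ≠ 0.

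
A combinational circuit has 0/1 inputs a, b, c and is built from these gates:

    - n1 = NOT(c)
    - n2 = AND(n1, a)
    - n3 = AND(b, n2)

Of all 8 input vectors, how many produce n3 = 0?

n3 = AND(b, n2) must be 0, so at least one of b, n2 is 0.
Enumerating the 8 input combinations, 7 give n3 = 0 and 1 give n3 = 1.

7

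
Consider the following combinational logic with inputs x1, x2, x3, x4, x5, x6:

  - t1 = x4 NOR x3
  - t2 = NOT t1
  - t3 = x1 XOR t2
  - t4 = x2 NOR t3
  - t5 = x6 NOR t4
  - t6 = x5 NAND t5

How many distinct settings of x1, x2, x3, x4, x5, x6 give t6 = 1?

t6 = x5 NAND t5 must be 1, so at least one of x5, t5 is 0.
Enumerating the 64 input combinations, 52 give t6 = 1 and 12 give t6 = 0.

52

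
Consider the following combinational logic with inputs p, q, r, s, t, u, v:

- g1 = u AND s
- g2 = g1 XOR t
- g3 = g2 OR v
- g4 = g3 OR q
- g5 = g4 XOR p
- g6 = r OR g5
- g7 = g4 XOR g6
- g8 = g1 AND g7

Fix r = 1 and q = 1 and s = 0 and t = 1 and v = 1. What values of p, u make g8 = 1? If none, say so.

With r = 1 and q = 1 and s = 0 and t = 1 and v = 1 fixed, none of the 4 settings of p, u give g8 = 1.
For example, with p=0, u=0:
g1 = u AND s = 0 AND 0 = 0
g2 = g1 XOR t = 0 XOR 1 = 1
g3 = g2 OR v = 1 OR 1 = 1
g4 = g3 OR q = 1 OR 1 = 1
g5 = g4 XOR p = 1 XOR 0 = 1
g6 = r OR g5 = 1 OR 1 = 1
g7 = g4 XOR g6 = 1 XOR 1 = 0
g8 = g1 AND g7 = 0 AND 0 = 0
giving g8 = 0 ≠ 1.

no solution exists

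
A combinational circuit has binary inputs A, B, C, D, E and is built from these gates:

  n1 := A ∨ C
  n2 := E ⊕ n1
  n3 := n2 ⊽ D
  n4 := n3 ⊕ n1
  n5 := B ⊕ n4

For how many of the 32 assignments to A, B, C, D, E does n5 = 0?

16

n5 = B ⊕ n4 must be 0, so B and n4 are equal.
Enumerating the 32 input combinations, 16 give n5 = 0 and 16 give n5 = 1.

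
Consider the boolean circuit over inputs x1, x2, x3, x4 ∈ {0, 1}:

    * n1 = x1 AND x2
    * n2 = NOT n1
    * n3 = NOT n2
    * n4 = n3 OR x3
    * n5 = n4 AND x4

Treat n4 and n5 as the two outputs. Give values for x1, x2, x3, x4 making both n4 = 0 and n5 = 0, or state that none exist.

Check with x1=1 x2=0 x3=0 x4=1:
n1 = x1 AND x2 = 1 AND 0 = 0
n2 = NOT n1 = NOT 0 = 1
n3 = NOT n2 = NOT 1 = 0
n4 = n3 OR x3 = 0 OR 0 = 0
n5 = n4 AND x4 = 0 AND 1 = 0
So n4 = 0 and n5 = 0.

x1=1 x2=0 x3=0 x4=1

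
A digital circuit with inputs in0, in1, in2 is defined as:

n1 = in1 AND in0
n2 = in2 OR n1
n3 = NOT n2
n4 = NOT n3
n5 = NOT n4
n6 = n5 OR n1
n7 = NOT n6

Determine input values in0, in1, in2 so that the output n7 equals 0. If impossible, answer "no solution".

Check with in0=1, in1=1, in2=0:
n1 = in1 AND in0 = 1 AND 1 = 1
n2 = in2 OR n1 = 0 OR 1 = 1
n3 = NOT n2 = NOT 1 = 0
n4 = NOT n3 = NOT 0 = 1
n5 = NOT n4 = NOT 1 = 0
n6 = n5 OR n1 = 0 OR 1 = 1
n7 = NOT n6 = NOT 1 = 0
So n7 = 0 as required.

in0=1, in1=1, in2=0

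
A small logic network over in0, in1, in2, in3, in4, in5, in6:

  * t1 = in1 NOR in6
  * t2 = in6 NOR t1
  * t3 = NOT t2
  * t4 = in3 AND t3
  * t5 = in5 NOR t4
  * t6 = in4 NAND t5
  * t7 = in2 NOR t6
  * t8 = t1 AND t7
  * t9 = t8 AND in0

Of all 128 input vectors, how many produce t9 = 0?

t9 = t8 AND in0 must be 0, so at least one of t8, in0 is 0.
Enumerating the 128 input combinations, 127 give t9 = 0 and 1 give t9 = 1.

127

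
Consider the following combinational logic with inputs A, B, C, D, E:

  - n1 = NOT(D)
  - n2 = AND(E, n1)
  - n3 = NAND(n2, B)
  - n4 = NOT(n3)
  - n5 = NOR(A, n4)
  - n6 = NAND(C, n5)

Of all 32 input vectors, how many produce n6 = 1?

n6 = NAND(C, n5) must be 1, so at least one of C, n5 is 0.
Enumerating the 32 input combinations, 25 give n6 = 1 and 7 give n6 = 0.

25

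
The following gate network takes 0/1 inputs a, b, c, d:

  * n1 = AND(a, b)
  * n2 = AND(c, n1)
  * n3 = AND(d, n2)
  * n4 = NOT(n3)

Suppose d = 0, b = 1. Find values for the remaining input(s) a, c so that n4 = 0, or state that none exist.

With d = 0, b = 1 fixed, none of the 4 settings of a, c give n4 = 0.
For example, with a=0, c=1:
n1 = AND(a, b) = AND(0, 1) = 0
n2 = AND(c, n1) = AND(1, 0) = 0
n3 = AND(d, n2) = AND(0, 0) = 0
n4 = NOT(n3) = NOT 0 = 1
giving n4 = 1 ≠ 0.

no solution exists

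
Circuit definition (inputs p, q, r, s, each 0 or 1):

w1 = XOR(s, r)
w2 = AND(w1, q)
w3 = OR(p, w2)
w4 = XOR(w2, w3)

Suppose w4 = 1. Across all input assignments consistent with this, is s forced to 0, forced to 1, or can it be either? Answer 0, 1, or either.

Both values of s occur among assignments with w4 = 1:
  s=0: p=1, q=0, r=0, s=0
  s=1: p=1, q=0, r=0, s=1

either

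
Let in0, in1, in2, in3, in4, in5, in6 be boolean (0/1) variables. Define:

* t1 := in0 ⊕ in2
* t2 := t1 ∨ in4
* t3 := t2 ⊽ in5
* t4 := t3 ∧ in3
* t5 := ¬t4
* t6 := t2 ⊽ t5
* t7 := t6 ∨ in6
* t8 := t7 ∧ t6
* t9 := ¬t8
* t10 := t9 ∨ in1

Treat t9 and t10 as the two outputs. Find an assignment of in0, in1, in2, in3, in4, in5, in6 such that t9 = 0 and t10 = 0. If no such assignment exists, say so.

in0=0, in1=0, in2=0, in3=1, in4=0, in5=0, in6=0

Check with in0=0, in1=0, in2=0, in3=1, in4=0, in5=0, in6=0:
t1 = in0 ⊕ in2 = 0 ⊕ 0 = 0
t2 = t1 ∨ in4 = 0 ∨ 0 = 0
t3 = t2 ⊽ in5 = 0 ⊽ 0 = 1
t4 = t3 ∧ in3 = 1 ∧ 1 = 1
t5 = ¬t4 = ¬1 = 0
t6 = t2 ⊽ t5 = 0 ⊽ 0 = 1
t7 = t6 ∨ in6 = 1 ∨ 0 = 1
t8 = t7 ∧ t6 = 1 ∧ 1 = 1
t9 = ¬t8 = ¬1 = 0
t10 = t9 ∨ in1 = 0 ∨ 0 = 0
So t9 = 0 and t10 = 0.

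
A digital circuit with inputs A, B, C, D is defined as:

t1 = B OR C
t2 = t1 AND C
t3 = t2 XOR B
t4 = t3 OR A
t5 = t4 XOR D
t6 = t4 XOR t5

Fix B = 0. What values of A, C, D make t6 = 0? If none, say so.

A=1 C=0 D=0

t6 = t4 XOR t5 must be 0, so t4 and t5 are equal.
Check with B = 0 and A=1, C=0, D=0:
t1 = B OR C = 0 OR 0 = 0
t2 = t1 AND C = 0 AND 0 = 0
t3 = t2 XOR B = 0 XOR 0 = 0
t4 = t3 OR A = 0 OR 1 = 1
t5 = t4 XOR D = 1 XOR 0 = 1
t6 = t4 XOR t5 = 1 XOR 1 = 0
So t6 = 0.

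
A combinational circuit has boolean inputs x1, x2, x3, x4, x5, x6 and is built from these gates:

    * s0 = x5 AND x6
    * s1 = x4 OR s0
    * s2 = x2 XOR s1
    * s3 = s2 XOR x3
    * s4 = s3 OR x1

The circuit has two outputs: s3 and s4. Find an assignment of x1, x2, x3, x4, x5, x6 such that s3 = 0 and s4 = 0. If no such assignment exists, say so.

Check with x1=0, x2=1, x3=0, x4=1, x5=0, x6=1:
s0 = x5 AND x6 = 0 AND 1 = 0
s1 = x4 OR s0 = 1 OR 0 = 1
s2 = x2 XOR s1 = 1 XOR 1 = 0
s3 = s2 XOR x3 = 0 XOR 0 = 0
s4 = s3 OR x1 = 0 OR 0 = 0
So s3 = 0 and s4 = 0.

x1=0, x2=1, x3=0, x4=1, x5=0, x6=1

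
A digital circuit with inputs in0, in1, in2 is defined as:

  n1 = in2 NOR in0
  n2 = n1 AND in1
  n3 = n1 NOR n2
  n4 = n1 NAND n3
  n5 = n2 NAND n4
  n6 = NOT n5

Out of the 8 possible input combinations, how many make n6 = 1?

n6 = NOT n5 must be 1, so n5 = 0.
Enumerating the 8 input combinations, 1 give n6 = 1 and 7 give n6 = 0.

1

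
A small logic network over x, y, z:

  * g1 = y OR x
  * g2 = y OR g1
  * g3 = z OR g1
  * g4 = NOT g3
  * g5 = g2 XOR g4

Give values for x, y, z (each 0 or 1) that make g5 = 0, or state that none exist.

g5 = g2 XOR g4 must be 0, so g2 and g4 are equal.
Check with x=0, y=0, z=1:
g1 = y OR x = 0 OR 0 = 0
g2 = y OR g1 = 0 OR 0 = 0
g3 = z OR g1 = 1 OR 0 = 1
g4 = NOT g3 = NOT 1 = 0
g5 = g2 XOR g4 = 0 XOR 0 = 0
So g5 = 0 as required.

x=0, y=0, z=1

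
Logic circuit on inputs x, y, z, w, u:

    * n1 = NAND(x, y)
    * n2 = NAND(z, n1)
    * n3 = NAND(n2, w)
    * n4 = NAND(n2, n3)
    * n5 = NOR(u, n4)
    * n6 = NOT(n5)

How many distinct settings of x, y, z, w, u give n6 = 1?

n6 = NOT(n5) must be 1, so n5 = 0.
Enumerating the 32 input combinations, 27 give n6 = 1 and 5 give n6 = 0.

27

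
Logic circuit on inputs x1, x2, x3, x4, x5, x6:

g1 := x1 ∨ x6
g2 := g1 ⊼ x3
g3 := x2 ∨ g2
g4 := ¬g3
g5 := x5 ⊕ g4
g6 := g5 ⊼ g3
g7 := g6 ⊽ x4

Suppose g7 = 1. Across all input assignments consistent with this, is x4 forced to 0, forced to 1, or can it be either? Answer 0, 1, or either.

0

g7 = g6 ⊽ x4 must be 1, so both g6 = 0 and x4 = 0.
g6 = g5 ⊼ g3 must be 0, so both g5 = 1 and g3 = 1.
g5 = x5 ⊕ g4 must be 1, so x5 and g4 differ.
Every assignment with g7 = 1 has x4 = 0; there are 13 such assignment(s).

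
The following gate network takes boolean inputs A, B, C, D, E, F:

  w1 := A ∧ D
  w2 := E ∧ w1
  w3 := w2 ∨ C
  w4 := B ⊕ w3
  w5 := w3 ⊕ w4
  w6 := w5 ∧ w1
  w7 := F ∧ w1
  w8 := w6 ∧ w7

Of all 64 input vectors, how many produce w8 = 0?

60

w8 = w6 ∧ w7 must be 0, so at least one of w6, w7 is 0.
Enumerating the 64 input combinations, 60 give w8 = 0 and 4 give w8 = 1.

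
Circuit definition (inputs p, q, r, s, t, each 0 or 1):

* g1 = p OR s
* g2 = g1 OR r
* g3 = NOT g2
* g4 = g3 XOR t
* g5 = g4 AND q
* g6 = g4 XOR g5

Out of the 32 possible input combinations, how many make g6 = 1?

8

g6 = g4 XOR g5 must be 1, so g4 and g5 differ.
Enumerating the 32 input combinations, 8 give g6 = 1 and 24 give g6 = 0.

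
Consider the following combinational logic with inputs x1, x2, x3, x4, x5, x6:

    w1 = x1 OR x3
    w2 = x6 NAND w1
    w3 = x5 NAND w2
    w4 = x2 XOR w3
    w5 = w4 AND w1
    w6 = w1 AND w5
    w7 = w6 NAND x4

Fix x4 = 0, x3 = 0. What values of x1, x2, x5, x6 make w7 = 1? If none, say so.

w7 = w6 NAND x4 must be 1, so at least one of w6, x4 is 0.
Check with x4 = 0, x3 = 0 and x1=0, x2=0, x5=1, x6=0:
w1 = x1 OR x3 = 0 OR 0 = 0
w2 = x6 NAND w1 = 0 NAND 0 = 1
w3 = x5 NAND w2 = 1 NAND 1 = 0
w4 = x2 XOR w3 = 0 XOR 0 = 0
w5 = w4 AND w1 = 0 AND 0 = 0
w6 = w1 AND w5 = 0 AND 0 = 0
w7 = w6 NAND x4 = 0 NAND 0 = 1
So w7 = 1.

x1=0, x2=0, x5=1, x6=0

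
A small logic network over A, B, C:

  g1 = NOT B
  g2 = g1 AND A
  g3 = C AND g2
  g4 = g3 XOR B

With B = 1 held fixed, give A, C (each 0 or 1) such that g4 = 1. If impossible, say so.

g4 = g3 XOR B must be 1, so g3 and B differ.
Check with B = 1 and A=0, C=0:
g1 = NOT B = NOT 1 = 0
g2 = g1 AND A = 0 AND 0 = 0
g3 = C AND g2 = 0 AND 0 = 0
g4 = g3 XOR B = 0 XOR 1 = 1
So g4 = 1.

A=0, C=0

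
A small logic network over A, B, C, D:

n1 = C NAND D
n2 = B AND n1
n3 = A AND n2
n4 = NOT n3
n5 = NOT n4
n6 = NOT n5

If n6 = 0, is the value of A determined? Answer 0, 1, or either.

1

n6 = NOT n5 must be 0, so n5 = 1.
n5 = NOT n4 must be 1, so n4 = 0.
Every assignment with n6 = 0 has A = 1; there are 3 such assignment(s).
  A=1, B=1, C=0, D=0
  A=1, B=1, C=0, D=1
  A=1, B=1, C=1, D=0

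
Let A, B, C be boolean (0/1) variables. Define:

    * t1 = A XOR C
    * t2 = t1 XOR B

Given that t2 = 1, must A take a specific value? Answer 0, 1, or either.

either

Both values of A occur among assignments with t2 = 1:
  A=0: A=0, B=0, C=1
  A=1: A=1, B=0, C=0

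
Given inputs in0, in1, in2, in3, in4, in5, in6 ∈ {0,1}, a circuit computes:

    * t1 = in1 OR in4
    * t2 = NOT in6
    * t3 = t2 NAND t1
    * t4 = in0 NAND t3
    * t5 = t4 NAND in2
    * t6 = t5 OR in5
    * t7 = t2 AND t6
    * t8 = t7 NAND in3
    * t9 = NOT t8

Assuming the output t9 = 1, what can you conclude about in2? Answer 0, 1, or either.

Both values of in2 occur among assignments with t9 = 1:
  in2=0: in0=0, in1=0, in2=0, in3=1, in4=0, in5=0, in6=0
  in2=1: in0=0, in1=0, in2=1, in3=1, in4=0, in5=1, in6=0

either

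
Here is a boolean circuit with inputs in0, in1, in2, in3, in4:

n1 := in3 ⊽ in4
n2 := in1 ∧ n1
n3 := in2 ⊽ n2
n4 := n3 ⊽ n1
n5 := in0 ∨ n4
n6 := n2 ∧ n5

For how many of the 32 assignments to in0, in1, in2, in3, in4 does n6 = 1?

2

n6 = n2 ∧ n5 must be 1, so both n2 = 1 and n5 = 1.
n2 = in1 ∧ n1 must be 1, so both in1 = 1 and n1 = 1.
n5 = in0 ∨ n4 must be 1, so at least one of in0, n4 is 1.
Enumerating the 32 input combinations, 2 give n6 = 1 and 30 give n6 = 0.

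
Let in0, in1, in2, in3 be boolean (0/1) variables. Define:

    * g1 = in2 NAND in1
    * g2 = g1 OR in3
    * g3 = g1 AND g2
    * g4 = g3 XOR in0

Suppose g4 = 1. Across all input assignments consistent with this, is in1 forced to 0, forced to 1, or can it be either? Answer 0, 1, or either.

Both values of in1 occur among assignments with g4 = 1:
  in1=0: in0=0, in1=0, in2=0, in3=0
  in1=1: in0=0, in1=1, in2=0, in3=0

either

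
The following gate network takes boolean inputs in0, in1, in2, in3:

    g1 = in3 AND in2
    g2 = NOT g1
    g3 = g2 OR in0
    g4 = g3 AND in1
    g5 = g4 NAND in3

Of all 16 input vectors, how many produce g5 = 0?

g5 = g4 NAND in3 must be 0, so both g4 = 1 and in3 = 1.
g4 = g3 AND in1 must be 1, so both g3 = 1 and in1 = 1.
Satisfying assignments:
  in0=0, in1=1, in2=0, in3=1
  in0=1, in1=1, in2=0, in3=1
  in0=1, in1=1, in2=1, in3=1

3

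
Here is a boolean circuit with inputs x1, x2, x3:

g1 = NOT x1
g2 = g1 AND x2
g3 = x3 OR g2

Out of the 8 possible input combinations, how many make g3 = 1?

5

g3 = x3 OR g2 must be 1, so at least one of x3, g2 is 1.
Satisfying assignments:
  x1=0, x2=0, x3=1
  x1=0, x2=1, x3=0
  x1=0, x2=1, x3=1
  x1=1, x2=0, x3=1
  x1=1, x2=1, x3=1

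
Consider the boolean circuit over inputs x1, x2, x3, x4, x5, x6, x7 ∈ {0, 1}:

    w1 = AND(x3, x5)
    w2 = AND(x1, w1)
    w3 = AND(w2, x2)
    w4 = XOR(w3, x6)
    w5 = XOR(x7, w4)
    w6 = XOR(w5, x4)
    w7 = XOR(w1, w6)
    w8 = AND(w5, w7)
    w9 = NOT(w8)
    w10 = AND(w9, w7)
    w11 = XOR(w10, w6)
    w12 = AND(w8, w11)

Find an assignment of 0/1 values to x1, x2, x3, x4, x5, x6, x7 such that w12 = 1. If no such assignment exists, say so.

Check with x1=1 x2=0 x3=0 x4=0 x5=1 x6=1 x7=0:
w1 = AND(x3, x5) = AND(0, 1) = 0
w2 = AND(x1, w1) = AND(1, 0) = 0
w3 = AND(w2, x2) = AND(0, 0) = 0
w4 = XOR(w3, x6) = XOR(0, 1) = 1
w5 = XOR(x7, w4) = XOR(0, 1) = 1
w6 = XOR(w5, x4) = XOR(1, 0) = 1
w7 = XOR(w1, w6) = XOR(0, 1) = 1
w8 = AND(w5, w7) = AND(1, 1) = 1
w9 = NOT(w8) = NOT 1 = 0
w10 = AND(w9, w7) = AND(0, 1) = 0
w11 = XOR(w10, w6) = XOR(0, 1) = 1
w12 = AND(w8, w11) = AND(1, 1) = 1
So w12 = 1 as required.

x1=1 x2=0 x3=0 x4=0 x5=1 x6=1 x7=0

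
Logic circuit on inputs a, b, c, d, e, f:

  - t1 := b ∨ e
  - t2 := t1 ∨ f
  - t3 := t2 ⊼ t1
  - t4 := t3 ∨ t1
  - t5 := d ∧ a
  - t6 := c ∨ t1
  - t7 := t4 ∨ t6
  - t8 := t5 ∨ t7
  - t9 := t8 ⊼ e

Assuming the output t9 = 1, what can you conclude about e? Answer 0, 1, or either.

t9 = t8 ⊼ e must be 1, so at least one of t8, e is 0.
Every assignment with t9 = 1 has e = 0; there are 32 such assignment(s).

0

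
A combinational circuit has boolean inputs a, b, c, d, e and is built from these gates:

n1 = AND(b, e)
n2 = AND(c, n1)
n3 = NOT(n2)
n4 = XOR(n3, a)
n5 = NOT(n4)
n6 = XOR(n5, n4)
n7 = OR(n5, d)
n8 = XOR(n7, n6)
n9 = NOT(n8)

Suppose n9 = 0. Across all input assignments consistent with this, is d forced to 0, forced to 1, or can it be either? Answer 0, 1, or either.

0

n9 = NOT(n8) must be 0, so n8 = 1.
Every assignment with n9 = 0 has d = 0; there are 8 such assignment(s).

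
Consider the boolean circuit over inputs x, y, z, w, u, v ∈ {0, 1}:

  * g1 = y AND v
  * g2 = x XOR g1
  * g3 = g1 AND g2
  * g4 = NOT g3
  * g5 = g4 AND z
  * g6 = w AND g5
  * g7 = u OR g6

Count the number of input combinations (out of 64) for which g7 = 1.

g7 = u OR g6 must be 1, so at least one of u, g6 is 1.
Enumerating the 64 input combinations, 39 give g7 = 1 and 25 give g7 = 0.

39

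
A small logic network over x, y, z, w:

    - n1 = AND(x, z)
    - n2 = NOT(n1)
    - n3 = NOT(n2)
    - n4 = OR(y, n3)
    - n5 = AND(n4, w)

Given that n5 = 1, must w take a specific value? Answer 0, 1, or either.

n5 = AND(n4, w) must be 1, so both n4 = 1 and w = 1.
n4 = OR(y, n3) must be 1, so at least one of y, n3 is 1.
Every assignment with n5 = 1 has w = 1; there are 5 such assignment(s).

1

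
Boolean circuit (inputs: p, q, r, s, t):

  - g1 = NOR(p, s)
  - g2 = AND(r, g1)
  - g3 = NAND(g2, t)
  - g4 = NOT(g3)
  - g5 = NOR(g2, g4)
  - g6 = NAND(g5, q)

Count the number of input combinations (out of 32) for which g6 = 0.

g6 = NAND(g5, q) must be 0, so both g5 = 1 and q = 1.
g5 = NOR(g2, g4) must be 1, so both g2 = 0 and g4 = 0.
g2 = AND(r, g1) must be 0, so at least one of r, g1 is 0.
Enumerating the 32 input combinations, 14 give g6 = 0 and 18 give g6 = 1.

14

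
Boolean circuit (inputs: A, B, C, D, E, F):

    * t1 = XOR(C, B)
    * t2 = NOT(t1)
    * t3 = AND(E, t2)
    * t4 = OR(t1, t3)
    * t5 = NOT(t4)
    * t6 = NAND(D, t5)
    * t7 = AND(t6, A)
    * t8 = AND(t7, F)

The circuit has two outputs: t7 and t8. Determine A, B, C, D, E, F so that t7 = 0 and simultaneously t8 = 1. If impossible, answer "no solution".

Across all 64 input combinations, none give both t7 = 0 and t8 = 1.

no solution exists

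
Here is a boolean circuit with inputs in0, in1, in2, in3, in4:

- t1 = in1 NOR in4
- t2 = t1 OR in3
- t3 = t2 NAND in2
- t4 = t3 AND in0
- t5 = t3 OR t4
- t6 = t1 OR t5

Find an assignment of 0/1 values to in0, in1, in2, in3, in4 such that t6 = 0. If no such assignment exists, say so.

in0=0, in1=1, in2=1, in3=1, in4=1

t6 = t1 OR t5 must be 0, so both t1 = 0 and t5 = 0.
Check with in0=0, in1=1, in2=1, in3=1, in4=1:
t1 = in1 NOR in4 = 1 NOR 1 = 0
t2 = t1 OR in3 = 0 OR 1 = 1
t3 = t2 NAND in2 = 1 NAND 1 = 0
t4 = t3 AND in0 = 0 AND 0 = 0
t5 = t3 OR t4 = 0 OR 0 = 0
t6 = t1 OR t5 = 0 OR 0 = 0
So t6 = 0 as required.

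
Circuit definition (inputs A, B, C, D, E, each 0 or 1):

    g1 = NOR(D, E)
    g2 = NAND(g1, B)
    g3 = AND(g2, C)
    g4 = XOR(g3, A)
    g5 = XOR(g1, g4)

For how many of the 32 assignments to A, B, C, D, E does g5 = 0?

16

g5 = XOR(g1, g4) must be 0, so g1 and g4 are equal.
Enumerating the 32 input combinations, 16 give g5 = 0 and 16 give g5 = 1.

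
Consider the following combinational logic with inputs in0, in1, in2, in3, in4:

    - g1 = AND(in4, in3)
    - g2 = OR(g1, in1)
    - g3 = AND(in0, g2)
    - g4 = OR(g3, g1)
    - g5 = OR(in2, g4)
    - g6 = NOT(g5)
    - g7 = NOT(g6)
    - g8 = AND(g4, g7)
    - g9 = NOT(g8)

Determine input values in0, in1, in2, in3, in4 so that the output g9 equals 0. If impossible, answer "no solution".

in0=1, in1=1, in2=0, in3=0, in4=0

Check with in0=1, in1=1, in2=0, in3=0, in4=0:
g1 = AND(in4, in3) = AND(0, 0) = 0
g2 = OR(g1, in1) = OR(0, 1) = 1
g3 = AND(in0, g2) = AND(1, 1) = 1
g4 = OR(g3, g1) = OR(1, 0) = 1
g5 = OR(in2, g4) = OR(0, 1) = 1
g6 = NOT(g5) = NOT 1 = 0
g7 = NOT(g6) = NOT 0 = 1
g8 = AND(g4, g7) = AND(1, 1) = 1
g9 = NOT(g8) = NOT 1 = 0
So g9 = 0 as required.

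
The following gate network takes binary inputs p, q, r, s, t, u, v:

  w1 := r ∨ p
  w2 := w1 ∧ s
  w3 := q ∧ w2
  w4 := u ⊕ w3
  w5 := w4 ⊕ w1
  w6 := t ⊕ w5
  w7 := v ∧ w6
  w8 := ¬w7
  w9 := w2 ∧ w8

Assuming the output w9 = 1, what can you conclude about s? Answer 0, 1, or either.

w9 = w2 ∧ w8 must be 1, so both w2 = 1 and w8 = 1.
w2 = w1 ∧ s must be 1, so both w1 = 1 and s = 1.
w8 = ¬w7 must be 1, so w7 = 0.
Every assignment with w9 = 1 has s = 1; there are 36 such assignment(s).

1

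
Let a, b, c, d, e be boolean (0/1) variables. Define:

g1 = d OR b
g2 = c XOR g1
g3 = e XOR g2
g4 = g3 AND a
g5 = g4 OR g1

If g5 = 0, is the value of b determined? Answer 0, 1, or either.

0

g5 = g4 OR g1 must be 0, so both g4 = 0 and g1 = 0.
g4 = g3 AND a must be 0, so at least one of g3, a is 0.
Every assignment with g5 = 0 has b = 0; there are 6 such assignment(s).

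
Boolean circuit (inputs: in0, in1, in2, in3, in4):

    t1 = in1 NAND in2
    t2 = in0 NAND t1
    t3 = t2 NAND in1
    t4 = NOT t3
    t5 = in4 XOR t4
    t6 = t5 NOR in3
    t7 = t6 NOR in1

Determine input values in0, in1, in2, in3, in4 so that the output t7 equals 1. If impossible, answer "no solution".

t7 = t6 NOR in1 must be 1, so both t6 = 0 and in1 = 0.
t6 = t5 NOR in3 must be 0, so at least one of t5, in3 is 1.
Check with in0=0, in1=0, in2=0, in3=1, in4=1:
t1 = in1 NAND in2 = 0 NAND 0 = 1
t2 = in0 NAND t1 = 0 NAND 1 = 1
t3 = t2 NAND in1 = 1 NAND 0 = 1
t4 = NOT t3 = NOT 1 = 0
t5 = in4 XOR t4 = 1 XOR 0 = 1
t6 = t5 NOR in3 = 1 NOR 1 = 0
t7 = t6 NOR in1 = 0 NOR 0 = 1
So t7 = 1 as required.

in0=0, in1=0, in2=0, in3=1, in4=1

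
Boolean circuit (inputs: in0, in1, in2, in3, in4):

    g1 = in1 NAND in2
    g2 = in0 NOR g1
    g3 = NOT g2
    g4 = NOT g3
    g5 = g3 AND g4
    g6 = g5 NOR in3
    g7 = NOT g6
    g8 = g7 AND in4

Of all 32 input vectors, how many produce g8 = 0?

g8 = g7 AND in4 must be 0, so at least one of g7, in4 is 0.
Enumerating the 32 input combinations, 24 give g8 = 0 and 8 give g8 = 1.

24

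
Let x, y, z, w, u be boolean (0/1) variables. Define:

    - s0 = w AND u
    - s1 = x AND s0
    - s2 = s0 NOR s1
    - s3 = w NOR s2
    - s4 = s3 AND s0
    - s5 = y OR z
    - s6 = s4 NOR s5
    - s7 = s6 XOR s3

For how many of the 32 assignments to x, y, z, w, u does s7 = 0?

s7 = s6 XOR s3 must be 0, so s6 and s3 are equal.
Enumerating the 32 input combinations, 24 give s7 = 0 and 8 give s7 = 1.

24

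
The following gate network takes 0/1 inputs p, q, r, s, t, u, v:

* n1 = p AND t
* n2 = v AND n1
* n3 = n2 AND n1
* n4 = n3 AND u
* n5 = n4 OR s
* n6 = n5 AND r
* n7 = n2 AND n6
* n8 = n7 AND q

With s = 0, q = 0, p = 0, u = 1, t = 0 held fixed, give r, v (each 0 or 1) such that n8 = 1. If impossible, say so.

no solution exists

With s = 0, q = 0, p = 0, u = 1, t = 0 fixed, none of the 4 settings of r, v give n8 = 1.
For example, with r=0, v=0:
n1 = p AND t = 0 AND 0 = 0
n2 = v AND n1 = 0 AND 0 = 0
n3 = n2 AND n1 = 0 AND 0 = 0
n4 = n3 AND u = 0 AND 1 = 0
n5 = n4 OR s = 0 OR 0 = 0
n6 = n5 AND r = 0 AND 0 = 0
n7 = n2 AND n6 = 0 AND 0 = 0
n8 = n7 AND q = 0 AND 0 = 0
giving n8 = 0 ≠ 1.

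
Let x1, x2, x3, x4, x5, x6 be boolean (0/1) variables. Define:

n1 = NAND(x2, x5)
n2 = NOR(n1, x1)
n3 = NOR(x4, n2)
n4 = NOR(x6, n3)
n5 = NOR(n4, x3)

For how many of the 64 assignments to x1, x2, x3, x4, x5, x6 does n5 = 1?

23

n5 = NOR(n4, x3) must be 1, so both n4 = 0 and x3 = 0.
n4 = NOR(x6, n3) must be 0, so at least one of x6, n3 is 1.
Enumerating the 64 input combinations, 23 give n5 = 1 and 41 give n5 = 0.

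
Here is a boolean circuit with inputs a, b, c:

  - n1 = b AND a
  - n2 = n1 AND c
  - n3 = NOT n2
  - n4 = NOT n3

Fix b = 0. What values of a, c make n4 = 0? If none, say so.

a=1, c=0

n4 = NOT n3 must be 0, so n3 = 1.
n3 = NOT n2 must be 1, so n2 = 0.
Check with b = 0 and a=1, c=0:
n1 = b AND a = 0 AND 1 = 0
n2 = n1 AND c = 0 AND 0 = 0
n3 = NOT n2 = NOT 0 = 1
n4 = NOT n3 = NOT 1 = 0
So n4 = 0.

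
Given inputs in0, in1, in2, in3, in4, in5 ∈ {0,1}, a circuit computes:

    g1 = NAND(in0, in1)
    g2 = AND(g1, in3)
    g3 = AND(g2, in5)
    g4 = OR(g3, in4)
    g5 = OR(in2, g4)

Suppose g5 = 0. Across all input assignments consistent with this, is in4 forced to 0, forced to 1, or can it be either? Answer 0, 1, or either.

0

g5 = OR(in2, g4) must be 0, so both in2 = 0 and g4 = 0.
g4 = OR(g3, in4) must be 0, so both g3 = 0 and in4 = 0.
Every assignment with g5 = 0 has in4 = 0; there are 13 such assignment(s).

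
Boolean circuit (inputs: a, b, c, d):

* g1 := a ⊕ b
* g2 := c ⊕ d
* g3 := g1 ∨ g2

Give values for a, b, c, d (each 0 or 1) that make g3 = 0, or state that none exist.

g3 = g1 ∨ g2 must be 0, so both g1 = 0 and g2 = 0.
g1 = a ⊕ b must be 0, so a and b are equal.
Check with a=1 b=1 c=0 d=0:
g1 = a ⊕ b = 1 ⊕ 1 = 0
g2 = c ⊕ d = 0 ⊕ 0 = 0
g3 = g1 ∨ g2 = 0 ∨ 0 = 0
So g3 = 0 as required.

a=1 b=1 c=0 d=0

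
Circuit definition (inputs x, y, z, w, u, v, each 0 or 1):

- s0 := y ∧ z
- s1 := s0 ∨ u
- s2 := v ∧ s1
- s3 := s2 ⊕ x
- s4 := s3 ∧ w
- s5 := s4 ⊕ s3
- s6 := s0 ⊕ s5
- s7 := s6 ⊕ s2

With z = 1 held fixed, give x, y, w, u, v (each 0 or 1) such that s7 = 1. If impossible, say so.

x=0, y=0, w=1, u=1, v=1

s7 = s6 ⊕ s2 must be 1, so s6 and s2 differ.
Check with z = 1 and x=0, y=0, w=1, u=1, v=1:
s0 = y ∧ z = 0 ∧ 1 = 0
s1 = s0 ∨ u = 0 ∨ 1 = 1
s2 = v ∧ s1 = 1 ∧ 1 = 1
s3 = s2 ⊕ x = 1 ⊕ 0 = 1
s4 = s3 ∧ w = 1 ∧ 1 = 1
s5 = s4 ⊕ s3 = 1 ⊕ 1 = 0
s6 = s0 ⊕ s5 = 0 ⊕ 0 = 0
s7 = s6 ⊕ s2 = 0 ⊕ 1 = 1
So s7 = 1.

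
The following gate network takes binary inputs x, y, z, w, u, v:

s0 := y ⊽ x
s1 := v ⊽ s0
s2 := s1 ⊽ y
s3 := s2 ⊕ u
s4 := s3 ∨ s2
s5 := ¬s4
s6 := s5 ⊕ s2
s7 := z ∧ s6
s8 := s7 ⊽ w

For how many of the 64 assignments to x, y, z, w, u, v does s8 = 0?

43

s8 = s7 ⊽ w must be 0, so at least one of s7, w is 1.
Enumerating the 64 input combinations, 43 give s8 = 0 and 21 give s8 = 1.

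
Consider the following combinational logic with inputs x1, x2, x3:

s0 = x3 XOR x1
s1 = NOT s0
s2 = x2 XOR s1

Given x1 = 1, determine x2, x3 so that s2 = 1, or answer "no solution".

x2=1, x3=0

s2 = x2 XOR s1 must be 1, so x2 and s1 differ.
Check with x1 = 1 and x2=1, x3=0:
s0 = x3 XOR x1 = 0 XOR 1 = 1
s1 = NOT s0 = NOT 1 = 0
s2 = x2 XOR s1 = 1 XOR 0 = 1
So s2 = 1.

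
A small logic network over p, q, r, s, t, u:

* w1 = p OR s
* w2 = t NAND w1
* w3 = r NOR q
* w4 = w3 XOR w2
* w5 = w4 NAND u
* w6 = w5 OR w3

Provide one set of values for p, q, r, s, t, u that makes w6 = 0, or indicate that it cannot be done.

w6 = w5 OR w3 must be 0, so both w5 = 0 and w3 = 0.
w5 = w4 NAND u must be 0, so both w4 = 1 and u = 1.
w3 = r NOR q must be 0, so at least one of r, q is 1.
Check with p=1, q=1, r=1, s=1, t=0, u=1:
w1 = p OR s = 1 OR 1 = 1
w2 = t NAND w1 = 0 NAND 1 = 1
w3 = r NOR q = 1 NOR 1 = 0
w4 = w3 XOR w2 = 0 XOR 1 = 1
w5 = w4 NAND u = 1 NAND 1 = 0
w6 = w5 OR w3 = 0 OR 0 = 0
So w6 = 0 as required.

p=1, q=1, r=1, s=1, t=0, u=1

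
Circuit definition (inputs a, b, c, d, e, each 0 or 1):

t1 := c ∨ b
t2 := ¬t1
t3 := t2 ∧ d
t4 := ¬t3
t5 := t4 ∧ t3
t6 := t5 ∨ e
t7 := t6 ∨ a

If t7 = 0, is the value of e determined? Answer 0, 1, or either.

t7 = t6 ∨ a must be 0, so both t6 = 0 and a = 0.
t6 = t5 ∨ e must be 0, so both t5 = 0 and e = 0.
Every assignment with t7 = 0 has e = 0; there are 8 such assignment(s).

0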